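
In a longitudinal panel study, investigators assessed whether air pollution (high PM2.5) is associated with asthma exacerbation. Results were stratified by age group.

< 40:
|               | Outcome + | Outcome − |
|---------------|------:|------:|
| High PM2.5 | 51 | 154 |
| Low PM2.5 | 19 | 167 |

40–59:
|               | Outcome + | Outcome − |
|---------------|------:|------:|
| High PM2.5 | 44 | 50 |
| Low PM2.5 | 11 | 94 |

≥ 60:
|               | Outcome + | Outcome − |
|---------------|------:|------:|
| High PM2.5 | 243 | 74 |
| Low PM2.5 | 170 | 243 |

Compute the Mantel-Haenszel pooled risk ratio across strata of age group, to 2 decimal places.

2.08

RR_MH = Σ(aᵢ·n₀ᵢ/nᵢ) / Σ(cᵢ·n₁ᵢ/nᵢ), with n₁ᵢ = aᵢ+bᵢ (exposed), n₀ᵢ = cᵢ+dᵢ (unexposed), nᵢ = n₁ᵢ+n₀ᵢ.
Stratum 1 (< 40): n₁ = 205, n₀ = 186, n = 391; a·n₀/n = 51·186/391 = 24.2609; c·n₁/n = 19·205/391 = 9.9616
Stratum 2 (40–59): n₁ = 94, n₀ = 105, n = 199; a·n₀/n = 44·105/199 = 23.2161; c·n₁/n = 11·94/199 = 5.1960
Stratum 3 (≥ 60): n₁ = 317, n₀ = 413, n = 730; a·n₀/n = 243·413/730 = 137.4781; c·n₁/n = 170·317/730 = 73.8219
RR_MH = (24.2609 + 23.2161 + 137.4781) / (9.9616 + 5.1960 + 73.8219) = 184.9550 / 88.9795 = 2.07862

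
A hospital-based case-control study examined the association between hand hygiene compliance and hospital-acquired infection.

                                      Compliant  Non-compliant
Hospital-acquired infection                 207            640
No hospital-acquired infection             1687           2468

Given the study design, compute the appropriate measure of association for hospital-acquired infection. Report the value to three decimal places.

Reading the table with exposure as columns: a = 207 (Compliant, case), b = 1687 (Compliant, non-case), c = 640 (Non-compliant, case), d = 2468.
This is a hospital-based case-control study: participants were sampled on outcome status, so risks in the source population cannot be estimated directly — relative risk is not valid here. The odds ratio is the appropriate measure.
OR = (a·d)/(b·c) = (207 × 2468) / (1687 × 640) = 510876 / 1079680 = 0.47317

0.473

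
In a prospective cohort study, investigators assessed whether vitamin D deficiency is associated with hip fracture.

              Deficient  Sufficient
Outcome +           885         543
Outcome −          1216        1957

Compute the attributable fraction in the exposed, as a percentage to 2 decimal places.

Reading the table with exposure as columns: a = 885 (Deficient, case), b = 1216 (Deficient, non-case), c = 543 (Sufficient, case), d = 1957.
Risk in exposed = 885/2101 = 0.42123; risk in unexposed = 543/2500 = 0.21720.
RR = 0.42123/0.21720 = 1.93936
AR% = (RR − 1)/RR × 100 = (1.93936 − 1)/1.93936 × 100 = 48.4365%

48.44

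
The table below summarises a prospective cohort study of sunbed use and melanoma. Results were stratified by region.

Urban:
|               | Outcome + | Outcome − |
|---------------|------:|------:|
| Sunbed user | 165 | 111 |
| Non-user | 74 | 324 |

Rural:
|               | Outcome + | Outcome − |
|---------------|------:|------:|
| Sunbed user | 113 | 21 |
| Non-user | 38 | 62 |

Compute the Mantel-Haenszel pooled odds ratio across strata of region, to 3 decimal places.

OR_MH = Σ(aᵢdᵢ/nᵢ) / Σ(bᵢcᵢ/nᵢ), where nᵢ is the stratum total.
Stratum 1 (Urban): n = 674; a·d/n = 165·324/674 = 79.3175; b·c/n = 111·74/674 = 12.1869
Stratum 2 (Rural): n = 234; a·d/n = 113·62/234 = 29.9402; b·c/n = 21·38/234 = 3.4103
OR_MH = (79.3175 + 29.9402) / (12.1869 + 3.4103) = 109.2577 / 15.5972 = 7.00495

7.005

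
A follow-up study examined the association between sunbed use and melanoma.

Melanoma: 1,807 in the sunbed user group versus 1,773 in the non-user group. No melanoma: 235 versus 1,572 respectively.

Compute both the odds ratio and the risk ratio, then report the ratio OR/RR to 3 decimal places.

From the description: a = 1807, b = 235, c = 1773, d = 1572.
OR = (1807·1572)/(235·1773) = 2840604/416655 = 6.81764
Risk in exposed = 1807/2042 = 0.88492; risk in unexposed = 1773/3345 = 0.53004; RR = 1.66951
OR/RR = 6.81764 / 1.66951 = 4.08361
The outcome is not rare, so the OR lies further from 1 than the RR.

4.084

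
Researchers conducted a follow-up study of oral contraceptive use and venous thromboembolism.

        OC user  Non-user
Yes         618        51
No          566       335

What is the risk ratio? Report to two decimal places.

3.95

Reading the table with exposure as columns: a = 618 (OC user, case), b = 566 (OC user, non-case), c = 51 (Non-user, case), d = 335.
Risk in exposed = 618/1184 = 0.52196; risk in unexposed = 51/386 = 0.13212.
RR = 0.52196 / 0.13212 = 3.95052
The risk among the exposed is 3.95 times that among the unexposed.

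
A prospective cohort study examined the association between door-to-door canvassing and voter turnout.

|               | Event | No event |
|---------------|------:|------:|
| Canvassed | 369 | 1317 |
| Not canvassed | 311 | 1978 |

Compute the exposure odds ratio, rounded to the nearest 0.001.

1.782

Cells: a = 369, b = 1317, c = 311, d = 1978.
OR = (a·d)/(b·c) = (369 × 1978) / (1317 × 311) = 729882 / 409587 = 1.78200
The odds of voter turnout are about 1.78 times as high in the canvassed group.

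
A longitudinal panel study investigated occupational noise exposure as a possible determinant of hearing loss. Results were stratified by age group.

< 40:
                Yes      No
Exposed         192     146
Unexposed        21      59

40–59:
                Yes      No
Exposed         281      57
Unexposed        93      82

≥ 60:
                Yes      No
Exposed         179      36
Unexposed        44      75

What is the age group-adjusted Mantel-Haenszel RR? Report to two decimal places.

RR_MH = Σ(aᵢ·n₀ᵢ/nᵢ) / Σ(cᵢ·n₁ᵢ/nᵢ), with n₁ᵢ = aᵢ+bᵢ (exposed), n₀ᵢ = cᵢ+dᵢ (unexposed), nᵢ = n₁ᵢ+n₀ᵢ.
Stratum 1 (< 40): n₁ = 338, n₀ = 80, n = 418; a·n₀/n = 192·80/418 = 36.7464; c·n₁/n = 21·338/418 = 16.9809
Stratum 2 (40–59): n₁ = 338, n₀ = 175, n = 513; a·n₀/n = 281·175/513 = 95.8577; c·n₁/n = 93·338/513 = 61.2749
Stratum 3 (≥ 60): n₁ = 215, n₀ = 119, n = 334; a·n₀/n = 179·119/334 = 63.7754; c·n₁/n = 44·215/334 = 28.3234
RR_MH = (36.7464 + 95.8577 + 63.7754) / (16.9809 + 61.2749 + 28.3234) = 196.3796 / 106.5791 = 1.84257

1.84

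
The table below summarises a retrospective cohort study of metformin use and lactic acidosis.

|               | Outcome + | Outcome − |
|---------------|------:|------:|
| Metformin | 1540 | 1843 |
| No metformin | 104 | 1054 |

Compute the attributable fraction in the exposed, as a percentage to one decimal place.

Cells: a = 1540, b = 1843, c = 104, d = 1054.
Risk in exposed = 1540/3383 = 0.45522; risk in unexposed = 104/1158 = 0.08981.
RR = 0.45522/0.08981 = 5.06867
AR% = (RR − 1)/RR × 100 = (5.06867 − 1)/5.06867 × 100 = 80.2710%

80.3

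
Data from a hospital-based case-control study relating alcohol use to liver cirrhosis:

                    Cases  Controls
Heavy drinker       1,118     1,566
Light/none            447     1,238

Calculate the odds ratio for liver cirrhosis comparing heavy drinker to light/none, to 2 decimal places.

Cells: a = 1118, b = 1566, c = 447, d = 1238.
OR = (a·d)/(b·c) = (1118 × 1238) / (1566 × 447) = 1384084 / 700002 = 1.97726
The odds of liver cirrhosis are about 1.98 times as high in the heavy drinker group.

1.98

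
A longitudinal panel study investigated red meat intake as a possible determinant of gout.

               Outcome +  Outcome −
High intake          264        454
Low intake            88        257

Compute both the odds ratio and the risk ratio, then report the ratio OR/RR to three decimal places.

1.178

Cells: a = 264, b = 454, c = 88, d = 257.
OR = (264·257)/(454·88) = 67848/39952 = 1.69824
Risk in exposed = 264/718 = 0.36769; risk in unexposed = 88/345 = 0.25507; RR = 1.44150
OR/RR = 1.69824 / 1.44150 = 1.17810
The outcome is not rare, so the OR lies further from 1 than the RR.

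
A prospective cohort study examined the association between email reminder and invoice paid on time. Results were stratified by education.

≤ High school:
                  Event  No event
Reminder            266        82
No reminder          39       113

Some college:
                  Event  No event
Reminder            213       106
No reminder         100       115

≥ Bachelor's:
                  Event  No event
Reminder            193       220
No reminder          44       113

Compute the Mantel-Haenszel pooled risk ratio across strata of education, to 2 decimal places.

RR_MH = Σ(aᵢ·n₀ᵢ/nᵢ) / Σ(cᵢ·n₁ᵢ/nᵢ), with n₁ᵢ = aᵢ+bᵢ (exposed), n₀ᵢ = cᵢ+dᵢ (unexposed), nᵢ = n₁ᵢ+n₀ᵢ.
Stratum 1 (≤ High school): n₁ = 348, n₀ = 152, n = 500; a·n₀/n = 266·152/500 = 80.8640; c·n₁/n = 39·348/500 = 27.1440
Stratum 2 (Some college): n₁ = 319, n₀ = 215, n = 534; a·n₀/n = 213·215/534 = 85.7584; c·n₁/n = 100·319/534 = 59.7378
Stratum 3 (≥ Bachelor's): n₁ = 413, n₀ = 157, n = 570; a·n₀/n = 193·157/570 = 53.1596; c·n₁/n = 44·413/570 = 31.8807
RR_MH = (80.8640 + 85.7584 + 53.1596) / (27.1440 + 59.7378 + 31.8807) = 219.7821 / 118.7625 = 1.85060

1.85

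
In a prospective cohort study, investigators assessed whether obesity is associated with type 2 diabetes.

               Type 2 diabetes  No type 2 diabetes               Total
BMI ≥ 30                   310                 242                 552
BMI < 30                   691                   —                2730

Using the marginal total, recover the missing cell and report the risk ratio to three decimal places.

The missing cell is in the unexposed row: 2730 − 691 = 2039.
So a = 310, b = 242, c = 691, d = 2039.
RR = [a/(a+b)] / [c/(c+d)] = (310/552) / (691/2730) = 0.56159/0.25311 = 2.21874

2.219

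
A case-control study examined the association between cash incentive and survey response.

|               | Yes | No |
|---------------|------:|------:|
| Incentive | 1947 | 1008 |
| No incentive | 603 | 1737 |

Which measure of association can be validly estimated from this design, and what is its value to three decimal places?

Cells: a = 1947, b = 1008, c = 603, d = 1737.
This is a case-control study: participants were sampled on outcome status, so risks in the source population cannot be estimated directly — relative risk is not valid here. The odds ratio is the appropriate measure.
OR = (a·d)/(b·c) = (1947 × 1737) / (1008 × 603) = 3381939 / 607824 = 5.56401

5.564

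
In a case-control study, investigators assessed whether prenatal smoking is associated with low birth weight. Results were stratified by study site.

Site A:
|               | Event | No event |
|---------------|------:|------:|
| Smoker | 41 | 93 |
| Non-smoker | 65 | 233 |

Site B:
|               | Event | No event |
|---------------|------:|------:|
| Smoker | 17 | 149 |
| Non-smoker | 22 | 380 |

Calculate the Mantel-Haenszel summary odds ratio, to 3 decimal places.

1.694

OR_MH = Σ(aᵢdᵢ/nᵢ) / Σ(bᵢcᵢ/nᵢ), where nᵢ is the stratum total.
Stratum 1 (Site A): n = 432; a·d/n = 41·233/432 = 22.1134; b·c/n = 93·65/432 = 13.9931
Stratum 2 (Site B): n = 568; a·d/n = 17·380/568 = 11.3732; b·c/n = 149·22/568 = 5.7711
OR_MH = (22.1134 + 11.3732) / (13.9931 + 5.7711) = 33.4867 / 19.7642 = 1.69431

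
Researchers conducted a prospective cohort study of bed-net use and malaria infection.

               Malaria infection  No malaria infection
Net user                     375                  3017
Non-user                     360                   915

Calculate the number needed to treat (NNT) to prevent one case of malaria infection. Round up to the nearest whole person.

6

Risk in treated group = 375/3392 = 0.11055; risk in control = 360/1275 = 0.28235.
Absolute risk reduction = 0.28235 − 0.11055 = 0.17180
NNT = 1 / ARR = 1 / 0.17180 = 5.821 → round up → 6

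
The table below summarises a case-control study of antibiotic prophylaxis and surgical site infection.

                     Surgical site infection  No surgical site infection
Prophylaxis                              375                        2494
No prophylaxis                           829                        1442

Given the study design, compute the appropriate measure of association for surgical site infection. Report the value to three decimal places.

0.262

Cells: a = 375, b = 2494, c = 829, d = 1442.
This is a case-control study: participants were sampled on outcome status, so risks in the source population cannot be estimated directly — relative risk is not valid here. The odds ratio is the appropriate measure.
OR = (a·d)/(b·c) = (375 × 1442) / (2494 × 829) = 540750 / 2067526 = 0.26154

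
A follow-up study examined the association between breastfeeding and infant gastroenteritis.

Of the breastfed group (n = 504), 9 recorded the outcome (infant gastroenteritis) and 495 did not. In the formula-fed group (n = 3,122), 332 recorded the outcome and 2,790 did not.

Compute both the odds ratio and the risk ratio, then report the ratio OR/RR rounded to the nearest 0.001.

From the description: a = 9, b = 495, c = 332, d = 2790.
OR = (9·2790)/(495·332) = 25110/164340 = 0.15279
Risk in exposed = 9/504 = 0.01786; risk in unexposed = 332/3122 = 0.10634; RR = 0.16792
OR/RR = 0.15279 / 0.16792 = 0.90991
The outcome is not rare, so the OR lies further from 1 than the RR.

0.910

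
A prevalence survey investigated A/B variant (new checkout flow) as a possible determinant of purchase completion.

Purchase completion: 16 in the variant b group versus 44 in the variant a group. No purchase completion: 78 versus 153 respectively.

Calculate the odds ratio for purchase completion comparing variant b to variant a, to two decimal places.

From the description: a = 16, b = 78, c = 44, d = 153.
OR = (a·d)/(b·c) = (16 × 153) / (78 × 44) = 2448 / 3432 = 0.71329
Exposure is associated with lower odds of purchase completion (OR = 0.71 < 1).

0.71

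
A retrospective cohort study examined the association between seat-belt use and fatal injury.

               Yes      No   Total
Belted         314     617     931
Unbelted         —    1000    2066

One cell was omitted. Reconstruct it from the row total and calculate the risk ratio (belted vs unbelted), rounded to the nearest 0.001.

0.654

The missing cell is in the unexposed row: 2066 − 1000 = 1066.
So a = 314, b = 617, c = 1066, d = 1000.
RR = [a/(a+b)] / [c/(c+d)] = (314/931) / (1066/2066) = 0.33727/0.51597 = 0.65366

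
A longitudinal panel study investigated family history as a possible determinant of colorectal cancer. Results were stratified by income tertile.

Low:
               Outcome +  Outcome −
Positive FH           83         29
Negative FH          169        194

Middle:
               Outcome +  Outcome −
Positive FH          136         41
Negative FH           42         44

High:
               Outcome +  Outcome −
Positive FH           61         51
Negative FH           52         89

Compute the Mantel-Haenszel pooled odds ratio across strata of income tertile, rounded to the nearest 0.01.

2.86

OR_MH = Σ(aᵢdᵢ/nᵢ) / Σ(bᵢcᵢ/nᵢ), where nᵢ is the stratum total.
Stratum 1 (Low): n = 475; a·d/n = 83·194/475 = 33.8989; b·c/n = 29·169/475 = 10.3179
Stratum 2 (Middle): n = 263; a·d/n = 136·44/263 = 22.7529; b·c/n = 41·42/263 = 6.5475
Stratum 3 (High): n = 253; a·d/n = 61·89/253 = 21.4585; b·c/n = 51·52/253 = 10.4822
OR_MH = (33.8989 + 22.7529 + 21.4585) / (10.3179 + 6.5475 + 10.4822) = 78.1103 / 27.3476 = 2.85620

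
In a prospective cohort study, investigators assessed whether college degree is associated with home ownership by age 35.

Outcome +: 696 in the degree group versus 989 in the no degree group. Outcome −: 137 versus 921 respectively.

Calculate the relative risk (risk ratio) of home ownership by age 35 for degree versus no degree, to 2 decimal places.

1.61

From the description: a = 696, b = 137, c = 989, d = 921.
Risk in exposed = 696/833 = 0.83553; risk in unexposed = 989/1910 = 0.51780.
RR = 0.83553 / 0.51780 = 1.61362
The risk among the exposed is 1.61 times that among the unexposed.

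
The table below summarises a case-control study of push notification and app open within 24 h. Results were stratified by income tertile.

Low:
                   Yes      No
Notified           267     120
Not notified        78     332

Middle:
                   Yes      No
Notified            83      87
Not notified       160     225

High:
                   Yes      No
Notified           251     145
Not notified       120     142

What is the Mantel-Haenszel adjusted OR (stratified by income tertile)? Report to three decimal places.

3.146

OR_MH = Σ(aᵢdᵢ/nᵢ) / Σ(bᵢcᵢ/nᵢ), where nᵢ is the stratum total.
Stratum 1 (Low): n = 797; a·d/n = 267·332/797 = 111.2221; b·c/n = 120·78/797 = 11.7440
Stratum 2 (Middle): n = 555; a·d/n = 83·225/555 = 33.6486; b·c/n = 87·160/555 = 25.0811
Stratum 3 (High): n = 658; a·d/n = 251·142/658 = 54.1672; b·c/n = 145·120/658 = 26.4438
OR_MH = (111.2221 + 33.6486 + 54.1672) / (11.7440 + 25.0811 + 26.4438) = 199.0379 / 63.2689 = 3.14590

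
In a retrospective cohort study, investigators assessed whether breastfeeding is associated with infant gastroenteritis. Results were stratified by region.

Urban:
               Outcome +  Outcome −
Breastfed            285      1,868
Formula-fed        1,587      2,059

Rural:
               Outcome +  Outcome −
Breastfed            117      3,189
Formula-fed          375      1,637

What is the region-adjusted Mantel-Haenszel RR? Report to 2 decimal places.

0.27

RR_MH = Σ(aᵢ·n₀ᵢ/nᵢ) / Σ(cᵢ·n₁ᵢ/nᵢ), with n₁ᵢ = aᵢ+bᵢ (exposed), n₀ᵢ = cᵢ+dᵢ (unexposed), nᵢ = n₁ᵢ+n₀ᵢ.
Stratum 1 (Urban): n₁ = 2153, n₀ = 3646, n = 5799; a·n₀/n = 285·3646/5799 = 179.1878; c·n₁/n = 1587·2153/5799 = 589.2069
Stratum 2 (Rural): n₁ = 3306, n₀ = 2012, n = 5318; a·n₀/n = 117·2012/5318 = 44.2655; c·n₁/n = 375·3306/5318 = 233.1234
RR_MH = (179.1878 + 44.2655) / (589.2069 + 233.1234) = 223.4533 / 822.3303 = 0.27173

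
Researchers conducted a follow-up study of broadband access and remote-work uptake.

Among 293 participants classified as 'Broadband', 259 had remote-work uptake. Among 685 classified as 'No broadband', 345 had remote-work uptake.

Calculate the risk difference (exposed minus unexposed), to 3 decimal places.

0.380

From the description: a = 259, b = 34, c = 345, d = 340.
Risk in exposed = 259/293 = 0.883959; risk in unexposed = 345/685 = 0.503650.
Risk difference = 0.883959 − 0.503650 = 0.380309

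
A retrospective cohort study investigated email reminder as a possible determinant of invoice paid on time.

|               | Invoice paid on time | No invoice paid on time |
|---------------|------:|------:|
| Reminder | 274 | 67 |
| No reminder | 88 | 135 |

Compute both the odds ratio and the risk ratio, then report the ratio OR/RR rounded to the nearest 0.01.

Cells: a = 274, b = 67, c = 88, d = 135.
OR = (274·135)/(67·88) = 36990/5896 = 6.27374
Risk in exposed = 274/341 = 0.80352; risk in unexposed = 88/223 = 0.39462; RR = 2.03619
OR/RR = 6.27374 / 2.03619 = 3.08112
The outcome is not rare, so the OR lies further from 1 than the RR.

3.08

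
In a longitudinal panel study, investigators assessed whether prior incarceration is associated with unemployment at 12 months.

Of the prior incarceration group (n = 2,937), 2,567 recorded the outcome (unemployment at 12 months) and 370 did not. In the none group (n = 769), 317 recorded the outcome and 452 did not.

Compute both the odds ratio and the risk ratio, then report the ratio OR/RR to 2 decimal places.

4.67

From the description: a = 2567, b = 370, c = 317, d = 452.
OR = (2567·452)/(370·317) = 1160284/117290 = 9.89244
Risk in exposed = 2567/2937 = 0.87402; risk in unexposed = 317/769 = 0.41222; RR = 2.12026
OR/RR = 9.89244 / 2.12026 = 4.66567
The outcome is not rare, so the OR lies further from 1 than the RR.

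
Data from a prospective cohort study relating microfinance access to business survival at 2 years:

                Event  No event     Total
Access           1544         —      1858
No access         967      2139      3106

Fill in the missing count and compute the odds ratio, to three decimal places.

10.877

The missing cell is in the exposed row: 1858 − 1544 = 314.
So a = 1544, b = 314, c = 967, d = 2139.
OR = (a·d)/(b·c) = (1544 × 2139) / (314 × 967) = 3302616 / 303638 = 10.87682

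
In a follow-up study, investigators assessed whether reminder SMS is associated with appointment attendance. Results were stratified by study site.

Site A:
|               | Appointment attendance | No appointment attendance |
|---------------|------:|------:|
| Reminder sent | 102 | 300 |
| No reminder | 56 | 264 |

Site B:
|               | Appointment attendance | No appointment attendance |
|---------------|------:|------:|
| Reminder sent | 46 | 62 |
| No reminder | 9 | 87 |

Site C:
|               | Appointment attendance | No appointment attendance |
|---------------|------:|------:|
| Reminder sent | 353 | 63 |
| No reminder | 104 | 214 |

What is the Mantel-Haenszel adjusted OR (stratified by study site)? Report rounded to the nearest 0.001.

4.576

OR_MH = Σ(aᵢdᵢ/nᵢ) / Σ(bᵢcᵢ/nᵢ), where nᵢ is the stratum total.
Stratum 1 (Site A): n = 722; a·d/n = 102·264/722 = 37.2964; b·c/n = 300·56/722 = 23.2687
Stratum 2 (Site B): n = 204; a·d/n = 46·87/204 = 19.6176; b·c/n = 62·9/204 = 2.7353
Stratum 3 (Site C): n = 734; a·d/n = 353·214/734 = 102.9183; b·c/n = 63·104/734 = 8.9264
OR_MH = (37.2964 + 19.6176 + 102.9183) / (23.2687 + 2.7353 + 8.9264) = 159.8323 / 34.9304 = 4.57573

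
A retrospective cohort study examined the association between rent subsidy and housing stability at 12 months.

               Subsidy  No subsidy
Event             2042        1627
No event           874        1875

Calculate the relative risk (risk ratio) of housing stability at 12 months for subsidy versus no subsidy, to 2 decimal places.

1.51

Reading the table with exposure as columns: a = 2042 (Subsidy, case), b = 874 (Subsidy, non-case), c = 1627 (No subsidy, case), d = 1875.
Risk in exposed = 2042/2916 = 0.70027; risk in unexposed = 1627/3502 = 0.46459.
RR = 0.70027 / 0.46459 = 1.50729
The risk among the exposed is 1.51 times that among the unexposed.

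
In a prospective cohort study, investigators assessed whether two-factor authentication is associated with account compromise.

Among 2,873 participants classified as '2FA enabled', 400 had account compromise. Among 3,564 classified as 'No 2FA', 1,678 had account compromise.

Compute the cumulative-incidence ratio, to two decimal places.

0.30

From the description: a = 400, b = 2473, c = 1678, d = 1886.
Risk in exposed = 400/2873 = 0.13923; risk in unexposed = 1678/3564 = 0.47082.
RR = 0.13923 / 0.47082 = 0.29571
The risk is 70% lower among the exposed than among the unexposed.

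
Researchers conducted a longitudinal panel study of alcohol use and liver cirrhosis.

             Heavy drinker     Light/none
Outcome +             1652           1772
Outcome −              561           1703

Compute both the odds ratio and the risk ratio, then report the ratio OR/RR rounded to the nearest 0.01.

1.93

Reading the table with exposure as columns: a = 1652 (Heavy drinker, case), b = 561 (Heavy drinker, non-case), c = 1772 (Light/none, case), d = 1703.
OR = (1652·1703)/(561·1772) = 2813356/994092 = 2.83008
Risk in exposed = 1652/2213 = 0.74650; risk in unexposed = 1772/3475 = 0.50993; RR = 1.46393
OR/RR = 2.83008 / 1.46393 = 1.93321
The outcome is not rare, so the OR lies further from 1 than the RR.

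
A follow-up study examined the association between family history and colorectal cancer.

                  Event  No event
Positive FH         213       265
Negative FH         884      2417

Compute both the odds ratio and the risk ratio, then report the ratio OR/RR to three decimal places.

1.321

Cells: a = 213, b = 265, c = 884, d = 2417.
OR = (213·2417)/(265·884) = 514821/234260 = 2.19765
Risk in exposed = 213/478 = 0.44561; risk in unexposed = 884/3301 = 0.26780; RR = 1.66397
OR/RR = 2.19765 / 1.66397 = 1.32073
The outcome is not rare, so the OR lies further from 1 than the RR.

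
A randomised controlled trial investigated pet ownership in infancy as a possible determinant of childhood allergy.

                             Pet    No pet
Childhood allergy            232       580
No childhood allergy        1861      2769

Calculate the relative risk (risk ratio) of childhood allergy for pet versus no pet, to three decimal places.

0.640

Reading the table with exposure as columns: a = 232 (Pet, case), b = 1861 (Pet, non-case), c = 580 (No pet, case), d = 2769.
Risk in exposed = 232/2093 = 0.11085; risk in unexposed = 580/3349 = 0.17319.
RR = 0.11085 / 0.17319 = 0.64004
The risk is 36% lower among the exposed than among the unexposed.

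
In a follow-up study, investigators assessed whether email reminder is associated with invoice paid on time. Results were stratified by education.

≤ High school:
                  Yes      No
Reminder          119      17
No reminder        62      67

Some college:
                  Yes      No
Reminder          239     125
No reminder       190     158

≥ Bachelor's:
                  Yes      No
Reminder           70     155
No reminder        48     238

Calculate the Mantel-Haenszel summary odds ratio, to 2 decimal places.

OR_MH = Σ(aᵢdᵢ/nᵢ) / Σ(bᵢcᵢ/nᵢ), where nᵢ is the stratum total.
Stratum 1 (≤ High school): n = 265; a·d/n = 119·67/265 = 30.0868; b·c/n = 17·62/265 = 3.9774
Stratum 2 (Some college): n = 712; a·d/n = 239·158/712 = 53.0365; b·c/n = 125·190/712 = 33.3567
Stratum 3 (≥ Bachelor's): n = 511; a·d/n = 70·238/511 = 32.6027; b·c/n = 155·48/511 = 14.5597
OR_MH = (30.0868 + 53.0365 + 32.6027) / (3.9774 + 33.3567 + 14.5597) = 115.7260 / 51.8938 = 2.23006

2.23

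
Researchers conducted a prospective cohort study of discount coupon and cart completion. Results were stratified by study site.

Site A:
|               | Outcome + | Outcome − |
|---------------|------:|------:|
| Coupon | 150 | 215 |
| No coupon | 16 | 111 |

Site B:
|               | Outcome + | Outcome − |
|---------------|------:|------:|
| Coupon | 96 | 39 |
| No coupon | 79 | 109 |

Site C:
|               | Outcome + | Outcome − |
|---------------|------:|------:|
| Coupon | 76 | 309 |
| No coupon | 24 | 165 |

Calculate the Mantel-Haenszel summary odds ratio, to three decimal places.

OR_MH = Σ(aᵢdᵢ/nᵢ) / Σ(bᵢcᵢ/nᵢ), where nᵢ is the stratum total.
Stratum 1 (Site A): n = 492; a·d/n = 150·111/492 = 33.8415; b·c/n = 215·16/492 = 6.9919
Stratum 2 (Site B): n = 323; a·d/n = 96·109/323 = 32.3963; b·c/n = 39·79/323 = 9.5387
Stratum 3 (Site C): n = 574; a·d/n = 76·165/574 = 21.8467; b·c/n = 309·24/574 = 12.9199
OR_MH = (33.8415 + 32.3963 + 21.8467) / (6.9919 + 9.5387 + 12.9199) = 88.0844 / 29.4504 = 2.99094

2.991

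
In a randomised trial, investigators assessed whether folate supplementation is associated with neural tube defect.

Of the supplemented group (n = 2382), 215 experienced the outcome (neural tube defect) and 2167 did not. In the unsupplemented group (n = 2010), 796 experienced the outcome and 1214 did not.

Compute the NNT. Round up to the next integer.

4

Risk in treated group = 215/2382 = 0.09026; risk in control = 796/2010 = 0.39602.
Absolute risk reduction = 0.39602 − 0.09026 = 0.30576
NNT = 1 / ARR = 1 / 0.30576 = 3.271 → round up → 4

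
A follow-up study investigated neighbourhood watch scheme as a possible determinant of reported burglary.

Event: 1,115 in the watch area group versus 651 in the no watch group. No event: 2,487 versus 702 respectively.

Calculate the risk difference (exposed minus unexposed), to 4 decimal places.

From the description: a = 1115, b = 2487, c = 651, d = 702.
Risk in exposed = 1115/3602 = 0.309550; risk in unexposed = 651/1353 = 0.481153.
Risk difference = 0.309550 − 0.481153 = -0.171603

-0.1716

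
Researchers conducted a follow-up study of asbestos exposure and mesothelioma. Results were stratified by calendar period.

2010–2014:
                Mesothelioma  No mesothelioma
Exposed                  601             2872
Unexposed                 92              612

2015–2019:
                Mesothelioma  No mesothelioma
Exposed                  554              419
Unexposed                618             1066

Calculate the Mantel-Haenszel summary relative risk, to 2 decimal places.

RR_MH = Σ(aᵢ·n₀ᵢ/nᵢ) / Σ(cᵢ·n₁ᵢ/nᵢ), with n₁ᵢ = aᵢ+bᵢ (exposed), n₀ᵢ = cᵢ+dᵢ (unexposed), nᵢ = n₁ᵢ+n₀ᵢ.
Stratum 1 (2010–2014): n₁ = 3473, n₀ = 704, n = 4177; a·n₀/n = 601·704/4177 = 101.2938; c·n₁/n = 92·3473/4177 = 76.4941
Stratum 2 (2015–2019): n₁ = 973, n₀ = 1684, n = 2657; a·n₀/n = 554·1684/2657 = 351.1238; c·n₁/n = 618·973/2657 = 226.3131
RR_MH = (101.2938 + 351.1238) / (76.4941 + 226.3131) = 452.4176 / 302.8073 = 1.49408

1.49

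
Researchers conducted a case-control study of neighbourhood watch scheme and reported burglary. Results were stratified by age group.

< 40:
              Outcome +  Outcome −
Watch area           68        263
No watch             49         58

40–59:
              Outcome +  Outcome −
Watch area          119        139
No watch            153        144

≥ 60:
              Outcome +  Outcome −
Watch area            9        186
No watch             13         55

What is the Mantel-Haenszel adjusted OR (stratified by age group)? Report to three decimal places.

OR_MH = Σ(aᵢdᵢ/nᵢ) / Σ(bᵢcᵢ/nᵢ), where nᵢ is the stratum total.
Stratum 1 (< 40): n = 438; a·d/n = 68·58/438 = 9.0046; b·c/n = 263·49/438 = 29.4224
Stratum 2 (40–59): n = 555; a·d/n = 119·144/555 = 30.8757; b·c/n = 139·153/555 = 38.3189
Stratum 3 (≥ 60): n = 263; a·d/n = 9·55/263 = 1.8821; b·c/n = 186·13/263 = 9.1939
OR_MH = (9.0046 + 30.8757 + 1.8821) / (29.4224 + 38.3189 + 9.1939) = 41.7624 / 76.9352 = 0.54283

0.543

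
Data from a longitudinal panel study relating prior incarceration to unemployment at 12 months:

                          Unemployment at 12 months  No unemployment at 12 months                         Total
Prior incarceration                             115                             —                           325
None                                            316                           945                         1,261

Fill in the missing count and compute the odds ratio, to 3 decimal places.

The missing cell is in the exposed row: 325 − 115 = 210.
So a = 115, b = 210, c = 316, d = 945.
OR = (a·d)/(b·c) = (115 × 945) / (210 × 316) = 108675 / 66360 = 1.63766

1.638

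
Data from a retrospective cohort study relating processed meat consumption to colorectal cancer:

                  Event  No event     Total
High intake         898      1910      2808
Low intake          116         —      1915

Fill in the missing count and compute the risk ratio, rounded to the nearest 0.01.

5.28

The missing cell is in the unexposed row: 1915 − 116 = 1799.
So a = 898, b = 1910, c = 116, d = 1799.
RR = [a/(a+b)] / [c/(c+d)] = (898/2808) / (116/1915) = 0.31980/0.06057 = 5.27947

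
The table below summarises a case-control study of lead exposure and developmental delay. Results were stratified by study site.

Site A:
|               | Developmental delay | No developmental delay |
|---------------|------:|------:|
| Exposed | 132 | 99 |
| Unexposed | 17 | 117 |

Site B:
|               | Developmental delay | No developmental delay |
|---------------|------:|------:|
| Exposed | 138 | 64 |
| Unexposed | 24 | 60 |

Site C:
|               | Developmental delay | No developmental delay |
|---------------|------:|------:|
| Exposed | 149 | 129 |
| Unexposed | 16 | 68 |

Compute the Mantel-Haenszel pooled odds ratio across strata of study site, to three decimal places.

6.329

OR_MH = Σ(aᵢdᵢ/nᵢ) / Σ(bᵢcᵢ/nᵢ), where nᵢ is the stratum total.
Stratum 1 (Site A): n = 365; a·d/n = 132·117/365 = 42.3123; b·c/n = 99·17/365 = 4.6110
Stratum 2 (Site B): n = 286; a·d/n = 138·60/286 = 28.9510; b·c/n = 64·24/286 = 5.3706
Stratum 3 (Site C): n = 362; a·d/n = 149·68/362 = 27.9890; b·c/n = 129·16/362 = 5.7017
OR_MH = (42.3123 + 28.9510 + 27.9890) / (4.6110 + 5.3706 + 5.7017) = 99.2523 / 15.6832 = 6.32856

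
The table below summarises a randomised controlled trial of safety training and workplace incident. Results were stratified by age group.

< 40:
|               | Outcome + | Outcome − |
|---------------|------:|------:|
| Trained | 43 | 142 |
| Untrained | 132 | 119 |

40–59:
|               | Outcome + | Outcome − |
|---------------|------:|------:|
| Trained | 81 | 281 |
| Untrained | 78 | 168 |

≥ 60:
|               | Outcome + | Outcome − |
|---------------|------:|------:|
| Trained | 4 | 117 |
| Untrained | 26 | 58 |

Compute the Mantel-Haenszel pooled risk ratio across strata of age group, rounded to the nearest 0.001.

0.502

RR_MH = Σ(aᵢ·n₀ᵢ/nᵢ) / Σ(cᵢ·n₁ᵢ/nᵢ), with n₁ᵢ = aᵢ+bᵢ (exposed), n₀ᵢ = cᵢ+dᵢ (unexposed), nᵢ = n₁ᵢ+n₀ᵢ.
Stratum 1 (< 40): n₁ = 185, n₀ = 251, n = 436; a·n₀/n = 43·251/436 = 24.7546; c·n₁/n = 132·185/436 = 56.0092
Stratum 2 (40–59): n₁ = 362, n₀ = 246, n = 608; a·n₀/n = 81·246/608 = 32.7730; c·n₁/n = 78·362/608 = 46.4408
Stratum 3 (≥ 60): n₁ = 121, n₀ = 84, n = 205; a·n₀/n = 4·84/205 = 1.6390; c·n₁/n = 26·121/205 = 15.3463
RR_MH = (24.7546 + 32.7730 + 1.6390) / (56.0092 + 46.4408 + 15.3463) = 59.1666 / 117.7963 = 0.50228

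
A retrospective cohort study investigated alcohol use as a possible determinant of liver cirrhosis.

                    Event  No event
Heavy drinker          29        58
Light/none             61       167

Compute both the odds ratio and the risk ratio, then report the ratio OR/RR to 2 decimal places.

Cells: a = 29, b = 58, c = 61, d = 167.
OR = (29·167)/(58·61) = 4843/3538 = 1.36885
Risk in exposed = 29/87 = 0.33333; risk in unexposed = 61/228 = 0.26754; RR = 1.24590
OR/RR = 1.36885 / 1.24590 = 1.09868
The outcome is not rare, so the OR lies further from 1 than the RR.

1.10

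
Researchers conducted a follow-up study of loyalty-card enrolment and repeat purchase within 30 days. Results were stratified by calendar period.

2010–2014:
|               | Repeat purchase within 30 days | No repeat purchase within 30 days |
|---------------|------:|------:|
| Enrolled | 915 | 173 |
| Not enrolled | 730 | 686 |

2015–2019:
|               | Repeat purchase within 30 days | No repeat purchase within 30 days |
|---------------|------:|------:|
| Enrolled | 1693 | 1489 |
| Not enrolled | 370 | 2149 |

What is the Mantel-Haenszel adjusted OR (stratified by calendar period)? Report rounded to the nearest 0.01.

OR_MH = Σ(aᵢdᵢ/nᵢ) / Σ(bᵢcᵢ/nᵢ), where nᵢ is the stratum total.
Stratum 1 (2010–2014): n = 2504; a·d/n = 915·686/2504 = 250.6749; b·c/n = 173·730/2504 = 50.4353
Stratum 2 (2015–2019): n = 5701; a·d/n = 1693·2149/5701 = 638.1787; b·c/n = 1489·370/5701 = 96.6374
OR_MH = (250.6749 + 638.1787) / (50.4353 + 96.6374) = 888.8537 / 147.0727 = 6.04363

6.04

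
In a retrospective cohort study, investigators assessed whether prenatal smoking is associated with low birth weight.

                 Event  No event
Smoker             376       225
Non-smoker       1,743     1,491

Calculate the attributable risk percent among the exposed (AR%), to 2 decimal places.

Cells: a = 376, b = 225, c = 1743, d = 1491.
Risk in exposed = 376/601 = 0.62562; risk in unexposed = 1743/3234 = 0.53896.
RR = 0.62562/0.53896 = 1.16080
AR% = (RR − 1)/RR × 100 = (1.16080 − 1)/1.16080 × 100 = 13.8522%

13.85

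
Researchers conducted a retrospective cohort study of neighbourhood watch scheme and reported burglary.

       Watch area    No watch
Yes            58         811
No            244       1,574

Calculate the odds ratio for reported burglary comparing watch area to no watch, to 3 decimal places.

0.461

Reading the table with exposure as columns: a = 58 (Watch area, case), b = 244 (Watch area, non-case), c = 811 (No watch, case), d = 1574.
OR = (a·d)/(b·c) = (58 × 1574) / (244 × 811) = 91292 / 197884 = 0.46134
Exposure is associated with lower odds of reported burglary (OR = 0.46 < 1).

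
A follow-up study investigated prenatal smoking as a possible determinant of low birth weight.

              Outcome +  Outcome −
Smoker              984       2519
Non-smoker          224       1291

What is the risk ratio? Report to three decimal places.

Cells: a = 984, b = 2519, c = 224, d = 1291.
Risk in exposed = 984/3503 = 0.28090; risk in unexposed = 224/1515 = 0.14785.
RR = 0.28090 / 0.14785 = 1.89985
The risk among the exposed is 1.90 times that among the unexposed.

1.900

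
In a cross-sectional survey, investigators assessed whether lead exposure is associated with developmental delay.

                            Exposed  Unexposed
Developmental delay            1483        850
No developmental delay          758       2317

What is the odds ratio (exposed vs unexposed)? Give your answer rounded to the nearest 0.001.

5.333

Reading the table with exposure as columns: a = 1483 (Exposed, case), b = 758 (Exposed, non-case), c = 850 (Unexposed, case), d = 2317.
OR = (a·d)/(b·c) = (1483 × 2317) / (758 × 850) = 3436111 / 644300 = 5.33309
The odds of developmental delay are about 5.33 times as high in the exposed group.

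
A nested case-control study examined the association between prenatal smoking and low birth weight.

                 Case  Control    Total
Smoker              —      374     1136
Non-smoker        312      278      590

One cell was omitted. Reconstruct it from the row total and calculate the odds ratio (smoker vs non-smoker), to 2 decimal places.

1.82

The missing cell is in the exposed row: 1136 − 374 = 762.
So a = 762, b = 374, c = 312, d = 278.
OR = (a·d)/(b·c) = (762 × 278) / (374 × 312) = 211836 / 116688 = 1.81541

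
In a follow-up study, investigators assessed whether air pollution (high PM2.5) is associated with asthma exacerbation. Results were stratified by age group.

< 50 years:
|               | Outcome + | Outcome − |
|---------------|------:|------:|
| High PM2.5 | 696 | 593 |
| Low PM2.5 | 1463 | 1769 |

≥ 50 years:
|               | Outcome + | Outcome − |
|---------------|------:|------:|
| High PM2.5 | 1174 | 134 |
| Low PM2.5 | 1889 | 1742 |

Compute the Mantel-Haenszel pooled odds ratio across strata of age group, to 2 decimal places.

OR_MH = Σ(aᵢdᵢ/nᵢ) / Σ(bᵢcᵢ/nᵢ), where nᵢ is the stratum total.
Stratum 1 (< 50 years): n = 4521; a·d/n = 696·1769/4521 = 272.3344; b·c/n = 593·1463/4521 = 191.8954
Stratum 2 (≥ 50 years): n = 4939; a·d/n = 1174·1742/4939 = 414.0733; b·c/n = 134·1889/4939 = 51.2505
OR_MH = (272.3344 + 414.0733) / (191.8954 + 51.2505) = 686.4077 / 243.1458 = 2.82303

2.82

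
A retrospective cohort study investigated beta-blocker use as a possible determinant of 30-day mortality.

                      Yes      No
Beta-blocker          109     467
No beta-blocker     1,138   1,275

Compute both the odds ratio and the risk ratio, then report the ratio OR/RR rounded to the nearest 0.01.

0.65

Cells: a = 109, b = 467, c = 1138, d = 1275.
OR = (109·1275)/(467·1138) = 138975/531446 = 0.26150
Risk in exposed = 109/576 = 0.18924; risk in unexposed = 1138/2413 = 0.47161; RR = 0.40125
OR/RR = 0.26150 / 0.40125 = 0.65172
The outcome is not rare, so the OR lies further from 1 than the RR.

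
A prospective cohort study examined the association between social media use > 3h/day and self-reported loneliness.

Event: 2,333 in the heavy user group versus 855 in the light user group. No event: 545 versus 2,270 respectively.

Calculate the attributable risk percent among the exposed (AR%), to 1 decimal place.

66.2

From the description: a = 2333, b = 545, c = 855, d = 2270.
Risk in exposed = 2333/2878 = 0.81063; risk in unexposed = 855/3125 = 0.27360.
RR = 0.81063/0.27360 = 2.96284
AR% = (RR − 1)/RR × 100 = (2.96284 − 1)/2.96284 × 100 = 66.2486%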